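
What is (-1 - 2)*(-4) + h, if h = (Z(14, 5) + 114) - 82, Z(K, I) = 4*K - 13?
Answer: 87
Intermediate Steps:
Z(K, I) = -13 + 4*K
h = 75 (h = ((-13 + 4*14) + 114) - 82 = ((-13 + 56) + 114) - 82 = (43 + 114) - 82 = 157 - 82 = 75)
(-1 - 2)*(-4) + h = (-1 - 2)*(-4) + 75 = -3*(-4) + 75 = 12 + 75 = 87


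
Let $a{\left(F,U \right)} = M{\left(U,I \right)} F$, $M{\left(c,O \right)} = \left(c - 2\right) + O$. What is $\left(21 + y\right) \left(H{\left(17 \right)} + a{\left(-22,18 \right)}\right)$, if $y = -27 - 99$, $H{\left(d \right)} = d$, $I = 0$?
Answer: $35175$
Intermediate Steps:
$y = -126$
$M{\left(c,O \right)} = -2 + O + c$ ($M{\left(c,O \right)} = \left(-2 + c\right) + O = -2 + O + c$)
$a{\left(F,U \right)} = F \left(-2 + U\right)$ ($a{\left(F,U \right)} = \left(-2 + 0 + U\right) F = \left(-2 + U\right) F = F \left(-2 + U\right)$)
$\left(21 + y\right) \left(H{\left(17 \right)} + a{\left(-22,18 \right)}\right) = \left(21 - 126\right) \left(17 - 22 \left(-2 + 18\right)\right) = - 105 \left(17 - 352\right) = \left(-105\right) \left(-335\right) = 35175$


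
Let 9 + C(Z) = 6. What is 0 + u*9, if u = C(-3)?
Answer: -27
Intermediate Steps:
C(Z) = -3 (C(Z) = -9 + 6 = -3)
u = -3
0 + u*9 = 0 - 3*9 = 0 - 27 = -27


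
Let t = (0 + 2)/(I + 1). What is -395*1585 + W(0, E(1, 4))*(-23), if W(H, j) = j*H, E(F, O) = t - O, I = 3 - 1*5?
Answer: -626075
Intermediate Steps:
I = -2 (I = 3 - 5 = -2)
t = -2 (t = (0 + 2)/(-2 + 1) = 2/(-1) = 2*(-1) = -2)
E(F, O) = -2 - O
W(H, j) = H*j
-395*1585 + W(0, E(1, 4))*(-23) = -395*1585 + (0*(-2 - 1*4))*(-23) = -626075 + (0*(-2 - 4))*(-23) = -626075 + (0*(-6))*(-23) = -626075 + 0*(-23) = -626075 + 0 = -626075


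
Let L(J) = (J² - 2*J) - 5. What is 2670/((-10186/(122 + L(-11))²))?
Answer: -90246000/5093 ≈ -17720.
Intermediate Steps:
L(J) = -5 + J² - 2*J
2670/((-10186/(122 + L(-11))²)) = 2670/((-10186/(122 + (-5 + (-11)² - 2*(-11)))²)) = 2670/((-10186/(122 + (-5 + 121 + 22))²)) = 2670/((-10186/(122 + 138)²)) = 2670/((-10186/(260²))) = 2670/((-10186/67600)) = 2670/((-10186*1/67600)) = 2670/(-5093/33800) = 2670*(-33800/5093) = -90246000/5093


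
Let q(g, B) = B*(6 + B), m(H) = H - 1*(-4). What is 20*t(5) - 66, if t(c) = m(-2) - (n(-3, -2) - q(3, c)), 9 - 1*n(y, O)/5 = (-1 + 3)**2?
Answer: 574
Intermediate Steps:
m(H) = 4 + H (m(H) = H + 4 = 4 + H)
n(y, O) = 25 (n(y, O) = 45 - 5*(-1 + 3)**2 = 45 - 5*2**2 = 45 - 5*4 = 45 - 20 = 25)
t(c) = -23 + c*(6 + c) (t(c) = (4 - 2) - (25 - c*(6 + c)) = 2 - (25 - c*(6 + c)) = 2 + (-25 + c*(6 + c)) = -23 + c*(6 + c))
20*t(5) - 66 = 20*(-23 + 5*(6 + 5)) - 66 = 20*(-23 + 5*11) - 66 = 20*(-23 + 55) - 66 = 20*32 - 66 = 640 - 66 = 574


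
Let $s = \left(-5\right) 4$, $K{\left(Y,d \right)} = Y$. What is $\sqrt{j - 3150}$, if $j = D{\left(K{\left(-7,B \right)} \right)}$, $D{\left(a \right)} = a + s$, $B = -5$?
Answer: $3 i \sqrt{353} \approx 56.365 i$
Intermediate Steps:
$s = -20$
$D{\left(a \right)} = -20 + a$ ($D{\left(a \right)} = a - 20 = -20 + a$)
$j = -27$ ($j = -20 - 7 = -27$)
$\sqrt{j - 3150} = \sqrt{-27 - 3150} = \sqrt{-3177} = 3 i \sqrt{353}$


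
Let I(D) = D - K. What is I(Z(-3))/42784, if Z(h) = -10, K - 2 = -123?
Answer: 111/42784 ≈ 0.0025944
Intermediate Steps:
K = -121 (K = 2 - 123 = -121)
I(D) = 121 + D (I(D) = D - 1*(-121) = D + 121 = 121 + D)
I(Z(-3))/42784 = (121 - 10)/42784 = 111*(1/42784) = 111/42784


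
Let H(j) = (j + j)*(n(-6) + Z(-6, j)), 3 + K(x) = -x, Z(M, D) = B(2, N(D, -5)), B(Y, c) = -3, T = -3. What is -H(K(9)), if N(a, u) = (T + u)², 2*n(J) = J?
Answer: -144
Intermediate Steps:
n(J) = J/2
N(a, u) = (-3 + u)²
Z(M, D) = -3
K(x) = -3 - x
H(j) = -12*j (H(j) = (j + j)*((½)*(-6) - 3) = (2*j)*(-3 - 3) = (2*j)*(-6) = -12*j)
-H(K(9)) = -(-12)*(-3 - 1*9) = -(-12)*(-3 - 9) = -(-12)*(-12) = -1*144 = -144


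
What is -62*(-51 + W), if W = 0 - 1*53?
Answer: 6448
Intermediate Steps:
W = -53 (W = 0 - 53 = -53)
-62*(-51 + W) = -62*(-51 - 53) = -62*(-104) = 6448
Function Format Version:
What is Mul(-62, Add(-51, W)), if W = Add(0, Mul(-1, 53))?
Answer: 6448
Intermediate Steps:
W = -53 (W = Add(0, -53) = -53)
Mul(-62, Add(-51, W)) = Mul(-62, Add(-51, -53)) = Mul(-62, -104) = 6448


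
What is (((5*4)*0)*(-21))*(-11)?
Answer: 0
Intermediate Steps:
(((5*4)*0)*(-21))*(-11) = ((20*0)*(-21))*(-11) = (0*(-21))*(-11) = 0*(-11) = 0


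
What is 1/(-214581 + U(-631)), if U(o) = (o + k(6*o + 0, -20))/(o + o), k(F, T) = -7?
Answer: -631/135400292 ≈ -4.6603e-6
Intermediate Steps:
U(o) = (-7 + o)/(2*o) (U(o) = (o - 7)/(o + o) = (-7 + o)/((2*o)) = (-7 + o)*(1/(2*o)) = (-7 + o)/(2*o))
1/(-214581 + U(-631)) = 1/(-214581 + (1/2)*(-7 - 631)/(-631)) = 1/(-214581 + (1/2)*(-1/631)*(-638)) = 1/(-214581 + 319/631) = 1/(-135400292/631) = -631/135400292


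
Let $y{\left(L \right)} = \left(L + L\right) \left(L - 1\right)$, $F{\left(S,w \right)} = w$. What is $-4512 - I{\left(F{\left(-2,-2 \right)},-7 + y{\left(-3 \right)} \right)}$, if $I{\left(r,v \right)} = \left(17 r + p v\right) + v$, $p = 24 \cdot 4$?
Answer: $-6127$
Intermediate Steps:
$p = 96$
$y{\left(L \right)} = 2 L \left(-1 + L\right)$
$I{\left(r,v \right)} = 17 r + 97 v$ ($I{\left(r,v \right)} = \left(17 r + 96 v\right) + v = 17 r + 97 v$)
$-4512 - I{\left(F{\left(-2,-2 \right)},-7 + y{\left(-3 \right)} \right)} = -4512 - \left(17 \left(-2\right) + 97 \left(-7 + 2 \left(-3\right) \left(-1 - 3\right)\right)\right) = -4512 - \left(-34 + 97 \left(-7 + 2 \left(-3\right) \left(-4\right)\right)\right) = -4512 - \left(-34 + 97 \left(-7 + 24\right)\right) = -4512 - \left(-34 + 97 \cdot 17\right) = -4512 - \left(-34 + 1649\right) = -4512 - 1615 = -6127$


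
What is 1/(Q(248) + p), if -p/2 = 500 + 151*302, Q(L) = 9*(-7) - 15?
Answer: -1/92282 ≈ -1.0836e-5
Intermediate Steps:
Q(L) = -78 (Q(L) = -63 - 15 = -78)
p = -92204 (p = -2*(500 + 151*302) = -2*(500 + 45602) = -2*46102 = -92204)
1/(Q(248) + p) = 1/(-78 - 92204) = 1/(-92282) = -1/92282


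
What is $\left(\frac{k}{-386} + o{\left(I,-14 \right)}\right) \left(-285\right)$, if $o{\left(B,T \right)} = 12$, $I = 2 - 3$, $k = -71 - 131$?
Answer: $- \frac{688845}{193} \approx -3569.1$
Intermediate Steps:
$k = -202$
$I = -1$ ($I = 2 - 3 = -1$)
$\left(\frac{k}{-386} + o{\left(I,-14 \right)}\right) \left(-285\right) = \left(- \frac{202}{-386} + 12\right) \left(-285\right) = \left(\left(-202\right) \left(- \frac{1}{386}\right) + 12\right) \left(-285\right) = \left(\frac{101}{193} + 12\right) \left(-285\right) = \frac{2417}{193} \left(-285\right) = - \frac{688845}{193}$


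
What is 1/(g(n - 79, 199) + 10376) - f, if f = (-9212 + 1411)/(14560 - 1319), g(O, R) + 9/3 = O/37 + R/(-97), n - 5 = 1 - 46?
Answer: 290321101540/492694842631 ≈ 0.58925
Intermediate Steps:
n = -40 (n = 5 + (1 - 46) = 5 - 45 = -40)
g(O, R) = -3 - R/97 + O/37 (g(O, R) = -3 + (O/37 + R/(-97)) = -3 + (O*(1/37) + R*(-1/97)) = -3 + (O/37 - R/97) = -3 + (-R/97 + O/37) = -3 - R/97 + O/37)
f = -7801/13241 ≈ -0.58916
1/(g(n - 79, 199) + 10376) - f = 1/((-3 - 1/97*199 + (-40 - 79)/37) + 10376) - 1*(-7801/13241) = 1/((-3 - 199/97 + (1/37)*(-119)) + 10376) + 7801/13241 = 1/((-3 - 199/97 - 119/37) + 10376) + 7801/13241 = 1/(-29673/3589 + 10376) + 7801/13241 = 1/(37209791/3589) + 7801/13241 = 3589/37209791 + 7801/13241 = 290321101540/492694842631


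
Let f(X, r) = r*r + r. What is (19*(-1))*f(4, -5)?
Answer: -380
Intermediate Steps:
f(X, r) = r + r² (f(X, r) = r² + r = r + r²)
(19*(-1))*f(4, -5) = (19*(-1))*(-5*(1 - 5)) = -(-95)*(-4) = -19*20 = -380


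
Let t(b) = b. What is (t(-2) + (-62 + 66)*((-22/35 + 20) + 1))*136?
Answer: 378352/35 ≈ 10810.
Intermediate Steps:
(t(-2) + (-62 + 66)*((-22/35 + 20) + 1))*136 = (-2 + (-62 + 66)*((-22/35 + 20) + 1))*136 = (-2 + 4*((-22*1/35 + 20) + 1))*136 = (-2 + 4*((-22/35 + 20) + 1))*136 = (-2 + 4*(678/35 + 1))*136 = (-2 + 4*(713/35))*136 = (-2 + 2852/35)*136 = (2782/35)*136 = 378352/35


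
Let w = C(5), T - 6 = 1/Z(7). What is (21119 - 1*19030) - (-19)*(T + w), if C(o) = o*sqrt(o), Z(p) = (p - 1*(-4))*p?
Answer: 169650/77 + 95*sqrt(5) ≈ 2415.7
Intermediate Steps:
Z(p) = p*(4 + p) (Z(p) = (p + 4)*p = (4 + p)*p = p*(4 + p))
C(o) = o**(3/2)
T = 463/77 (T = 6 + 1/(7*(4 + 7)) = 6 + 1/(7*11) = 6 + 1/77 = 463/77 ≈ 6.0130)
w = 5*sqrt(5) (w = 5**(3/2) = 5*sqrt(5) ≈ 11.180)
(21119 - 1*19030) - (-19)*(T + w) = (21119 - 1*19030) - (-19)*(463/77 + 5*sqrt(5)) = (21119 - 19030) - (-8797/77 - 95*sqrt(5)) = 2089 + (8797/77 + 95*sqrt(5)) = 169650/77 + 95*sqrt(5)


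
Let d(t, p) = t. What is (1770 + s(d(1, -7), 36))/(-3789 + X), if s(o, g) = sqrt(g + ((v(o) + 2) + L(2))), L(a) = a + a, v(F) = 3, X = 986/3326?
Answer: -1471755/3150307 - 4989*sqrt(5)/6300614 ≈ -0.46895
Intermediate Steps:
X = 493/1663 (X = 986*(1/3326) = 493/1663 ≈ 0.29645)
L(a) = 2*a
s(o, g) = sqrt(9 + g) (s(o, g) = sqrt(g + ((3 + 2) + 2*2)) = sqrt(g + (5 + 4)) = sqrt(g + 9) = sqrt(9 + g))
(1770 + s(d(1, -7), 36))/(-3789 + X) = (1770 + sqrt(9 + 36))/(-3789 + 493/1663) = (1770 + sqrt(45))/(-6300614/1663) = (1770 + 3*sqrt(5))*(-1663/6300614) = -1471755/3150307 - 4989*sqrt(5)/6300614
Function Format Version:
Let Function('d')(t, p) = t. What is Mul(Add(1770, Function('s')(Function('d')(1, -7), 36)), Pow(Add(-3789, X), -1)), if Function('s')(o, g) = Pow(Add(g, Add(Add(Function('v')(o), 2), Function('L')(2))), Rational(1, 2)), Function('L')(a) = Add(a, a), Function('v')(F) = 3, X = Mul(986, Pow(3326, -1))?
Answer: Add(Rational(-1471755, 3150307), Mul(Rational(-4989, 6300614), Pow(5, Rational(1, 2)))) ≈ -0.46895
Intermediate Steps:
X = Rational(493, 1663) (X = Mul(986, Rational(1, 3326)) = Rational(493, 1663) ≈ 0.29645)
Function('L')(a) = Mul(2, a)
Function('s')(o, g) = Pow(Add(9, g), Rational(1, 2)) (Function('s')(o, g) = Pow(Add(g, Add(Add(3, 2), Mul(2, 2))), Rational(1, 2)) = Pow(Add(g, Add(5, 4)), Rational(1, 2)) = Pow(Add(g, 9), Rational(1, 2)) = Pow(Add(9, g), Rational(1, 2)))
Mul(Add(1770, Function('s')(Function('d')(1, -7), 36)), Pow(Add(-3789, X), -1)) = Mul(Add(1770, Pow(Add(9, 36), Rational(1, 2))), Pow(Add(-3789, Rational(493, 1663)), -1)) = Mul(Add(1770, Pow(45, Rational(1, 2))), Pow(Rational(-6300614, 1663), -1)) = Mul(Add(1770, Mul(3, Pow(5, Rational(1, 2)))), Rational(-1663, 6300614)) = Add(Rational(-1471755, 3150307), Mul(Rational(-4989, 6300614), Pow(5, Rational(1, 2))))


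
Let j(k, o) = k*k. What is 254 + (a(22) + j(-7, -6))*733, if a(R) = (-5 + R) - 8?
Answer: 42768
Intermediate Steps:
a(R) = -13 + R
j(k, o) = k²
254 + (a(22) + j(-7, -6))*733 = 254 + ((-13 + 22) + (-7)²)*733 = 254 + (9 + 49)*733 = 254 + 58*733 = 254 + 42514 = 42768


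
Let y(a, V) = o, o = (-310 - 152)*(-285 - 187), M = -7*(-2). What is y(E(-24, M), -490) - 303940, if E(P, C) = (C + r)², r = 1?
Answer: -85876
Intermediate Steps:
M = 14
E(P, C) = (1 + C)² (E(P, C) = (C + 1)² = (1 + C)²)
o = 218064 (o = -462*(-472) = 218064)
y(a, V) = 218064
y(E(-24, M), -490) - 303940 = 218064 - 303940 = -85876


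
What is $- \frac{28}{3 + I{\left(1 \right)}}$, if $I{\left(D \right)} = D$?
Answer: $-7$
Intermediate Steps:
$- \frac{28}{3 + I{\left(1 \right)}} = - \frac{28}{3 + 1} = - \frac{28}{4} = \left(-28\right) \frac{1}{4} = -7$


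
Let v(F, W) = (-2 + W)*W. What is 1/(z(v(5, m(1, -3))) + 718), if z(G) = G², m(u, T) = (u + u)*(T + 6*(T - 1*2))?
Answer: 1/20142862 ≈ 4.9645e-8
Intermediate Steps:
m(u, T) = 2*u*(-12 + 7*T) (m(u, T) = (2*u)*(T + 6*(T - 2)) = (2*u)*(T + 6*(-2 + T)) = (2*u)*(T + (-12 + 6*T)) = (2*u)*(-12 + 7*T) = 2*u*(-12 + 7*T))
v(F, W) = W*(-2 + W)
1/(z(v(5, m(1, -3))) + 718) = 1/(((2*1*(-12 + 7*(-3)))*(-2 + 2*1*(-12 + 7*(-3))))² + 718) = 1/(((2*1*(-12 - 21))*(-2 + 2*1*(-12 - 21)))² + 718) = 1/(((2*1*(-33))*(-2 + 2*1*(-33)))² + 718) = 1/((-66*(-2 - 66))² + 718) = 1/((-66*(-68))² + 718) = 1/(4488² + 718) = 1/(20142144 + 718) = 1/20142862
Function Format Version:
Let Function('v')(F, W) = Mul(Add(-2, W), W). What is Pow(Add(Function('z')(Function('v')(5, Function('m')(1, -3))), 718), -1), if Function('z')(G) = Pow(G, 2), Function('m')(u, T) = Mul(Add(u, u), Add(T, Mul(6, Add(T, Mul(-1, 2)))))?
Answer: Rational(1, 20142862) ≈ 4.9645e-8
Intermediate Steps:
Function('m')(u, T) = Mul(2, u, Add(-12, Mul(7, T))) (Function('m')(u, T) = Mul(Mul(2, u), Add(T, Mul(6, Add(T, -2)))) = Mul(Mul(2, u), Add(T, Mul(6, Add(-2, T)))) = Mul(Mul(2, u), Add(T, Add(-12, Mul(6, T)))) = Mul(Mul(2, u), Add(-12, Mul(7, T))) = Mul(2, u, Add(-12, Mul(7, T))))
Function('v')(F, W) = Mul(W, Add(-2, W))
Pow(Add(Function('z')(Function('v')(5, Function('m')(1, -3))), 718), -1) = Pow(Add(Pow(Mul(Mul(2, 1, Add(-12, Mul(7, -3))), Add(-2, Mul(2, 1, Add(-12, Mul(7, -3))))), 2), 718), -1) = Pow(Add(Pow(Mul(Mul(2, 1, Add(-12, -21)), Add(-2, Mul(2, 1, Add(-12, -21)))), 2), 718), -1) = Pow(Add(Pow(Mul(Mul(2, 1, -33), Add(-2, Mul(2, 1, -33))), 2), 718), -1) = Pow(Add(Pow(Mul(-66, Add(-2, -66)), 2), 718), -1) = Pow(Add(Pow(Mul(-66, -68), 2), 718), -1) = Pow(Add(Pow(4488, 2), 718), -1) = Pow(Add(20142144, 718), -1) = Pow(20142862, -1) = Rational(1, 20142862)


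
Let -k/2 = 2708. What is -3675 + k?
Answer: -9091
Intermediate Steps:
k = -5416 (k = -2*2708 = -5416)
-3675 + k = -3675 - 5416 = -9091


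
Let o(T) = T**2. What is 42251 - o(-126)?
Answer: 26375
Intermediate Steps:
42251 - o(-126) = 42251 - 1*(-126)**2 = 42251 - 1*15876 = 42251 - 15876 = 26375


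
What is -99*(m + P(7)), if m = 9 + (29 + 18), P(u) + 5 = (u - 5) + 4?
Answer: -5643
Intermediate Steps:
P(u) = -6 + u (P(u) = -5 + ((u - 5) + 4) = -5 + ((-5 + u) + 4) = -5 + (-1 + u) = -6 + u)
m = 56 (m = 9 + 47 = 56)
-99*(m + P(7)) = -99*(56 + (-6 + 7)) = -99*(56 + 1) = -99*57 = -5643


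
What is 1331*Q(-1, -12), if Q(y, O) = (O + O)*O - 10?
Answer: 370018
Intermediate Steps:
Q(y, O) = -10 + 2*O**2 (Q(y, O) = (2*O)*O - 10 = 2*O**2 - 10 = -10 + 2*O**2)
1331*Q(-1, -12) = 1331*(-10 + 2*(-12)**2) = 1331*(-10 + 2*144) = 1331*(-10 + 288) = 1331*278 = 370018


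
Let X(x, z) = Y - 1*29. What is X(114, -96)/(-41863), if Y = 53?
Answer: -24/41863 ≈ -0.00057330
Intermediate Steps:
X(x, z) = 24 (X(x, z) = 53 - 1*29 = 53 - 29 = 24)
X(114, -96)/(-41863) = 24/(-41863) = 24*(-1/41863) = -24/41863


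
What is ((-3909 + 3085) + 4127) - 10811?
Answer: -7508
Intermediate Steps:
((-3909 + 3085) + 4127) - 10811 = (-824 + 4127) - 10811 = 3303 - 10811 = -7508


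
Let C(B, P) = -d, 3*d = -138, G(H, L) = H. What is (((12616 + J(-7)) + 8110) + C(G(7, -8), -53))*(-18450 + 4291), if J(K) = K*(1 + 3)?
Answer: -293714296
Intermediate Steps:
J(K) = 4*K (J(K) = K*4 = 4*K)
d = -46 (d = (1/3)*(-138) = -46)
C(B, P) = 46 (C(B, P) = -1*(-46) = 46)
(((12616 + J(-7)) + 8110) + C(G(7, -8), -53))*(-18450 + 4291) = (((12616 + 4*(-7)) + 8110) + 46)*(-18450 + 4291) = (((12616 - 28) + 8110) + 46)*(-14159) = ((12588 + 8110) + 46)*(-14159) = (20698 + 46)*(-14159) = 20744*(-14159) = -293714296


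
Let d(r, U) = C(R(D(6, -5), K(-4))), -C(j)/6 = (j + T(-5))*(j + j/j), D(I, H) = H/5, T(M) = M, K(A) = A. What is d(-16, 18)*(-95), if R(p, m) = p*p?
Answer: -4560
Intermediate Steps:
D(I, H) = H/5 (D(I, H) = H*(⅕) = H/5)
R(p, m) = p²
C(j) = -6*(1 + j)*(-5 + j) (C(j) = -6*(j - 5)*(j + j/j) = -6*(-5 + j)*(j + 1) = -6*(-5 + j)*(1 + j) = -6*(1 + j)*(-5 + j))
d(r, U) = 48 (d(r, U) = 30 - 6*1⁴ + 24*((⅕)*(-5))² = 30 - 6*((-1)²)² + 24*(-1)² = 30 - 6*1² + 24*1 = 30 - 6*1 + 24 = 30 - 6 + 24 = 48)
d(-16, 18)*(-95) = 48*(-95) = -4560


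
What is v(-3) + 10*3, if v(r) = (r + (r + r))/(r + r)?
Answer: 63/2 ≈ 31.500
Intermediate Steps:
v(r) = 3/2 (v(r) = (r + 2*r)/((2*r)) = (3*r)*(1/(2*r)) = 3/2)
v(-3) + 10*3 = 3/2 + 10*3 = 3/2 + 30 = 63/2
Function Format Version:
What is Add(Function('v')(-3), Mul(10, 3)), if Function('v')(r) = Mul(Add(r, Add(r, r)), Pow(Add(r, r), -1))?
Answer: Rational(63, 2) ≈ 31.500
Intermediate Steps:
Function('v')(r) = Rational(3, 2) (Function('v')(r) = Mul(Add(r, Mul(2, r)), Pow(Mul(2, r), -1)) = Mul(Mul(3, r), Mul(Rational(1, 2), Pow(r, -1))) = Rational(3, 2))
Add(Function('v')(-3), Mul(10, 3)) = Add(Rational(3, 2), Mul(10, 3)) = Add(Rational(3, 2), 30) = Rational(63, 2)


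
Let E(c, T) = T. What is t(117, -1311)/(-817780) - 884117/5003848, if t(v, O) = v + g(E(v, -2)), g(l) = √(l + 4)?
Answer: -180899662619/1023011704360 - √2/817780 ≈ -0.17683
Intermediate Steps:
g(l) = √(4 + l)
t(v, O) = v + √2 (t(v, O) = v + √(4 - 2) = v + √2)
t(117, -1311)/(-817780) - 884117/5003848 = (117 + √2)/(-817780) - 884117/5003848 = (117 + √2)*(-1/817780) - 884117*1/5003848 = (-117/817780 - √2/817780) - 884117/5003848 = -180899662619/1023011704360 - √2/817780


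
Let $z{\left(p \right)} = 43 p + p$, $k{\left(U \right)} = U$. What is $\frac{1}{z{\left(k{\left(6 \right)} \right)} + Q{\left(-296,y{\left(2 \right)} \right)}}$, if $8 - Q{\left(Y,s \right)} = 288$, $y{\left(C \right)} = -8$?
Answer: $- \frac{1}{16} \approx -0.0625$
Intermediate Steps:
$Q{\left(Y,s \right)} = -280$ ($Q{\left(Y,s \right)} = 8 - 288 = -280$)
$z{\left(p \right)} = 44 p$
$\frac{1}{z{\left(k{\left(6 \right)} \right)} + Q{\left(-296,y{\left(2 \right)} \right)}} = \frac{1}{44 \cdot 6 - 280} = \frac{1}{264 - 280} = \frac{1}{-16} = - \frac{1}{16}$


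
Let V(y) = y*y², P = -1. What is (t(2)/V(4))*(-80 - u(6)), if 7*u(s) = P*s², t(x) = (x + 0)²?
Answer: -131/28 ≈ -4.6786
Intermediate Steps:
t(x) = x²
u(s) = -s²/7 (u(s) = (-s²)/7 = -s²/7)
V(y) = y³
(t(2)/V(4))*(-80 - u(6)) = (2²/(4³))*(-80 - (-1)*6²/7) = (4/64)*(-80 - (-1)*36/7) = (4*(1/64))*(-80 - 1*(-36/7)) = (-80 + 36/7)/16 = (1/16)*(-524/7) = -131/28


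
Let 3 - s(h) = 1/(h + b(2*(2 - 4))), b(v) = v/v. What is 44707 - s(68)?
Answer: 3084577/69 ≈ 44704.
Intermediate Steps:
b(v) = 1
s(h) = 3 - 1/(1 + h) (s(h) = 3 - 1/(h + 1) = 3 - 1/(1 + h))
44707 - s(68) = 44707 - (2 + 3*68)/(1 + 68) = 44707 - (2 + 204)/69 = 44707 - 206/69 = 3084577/69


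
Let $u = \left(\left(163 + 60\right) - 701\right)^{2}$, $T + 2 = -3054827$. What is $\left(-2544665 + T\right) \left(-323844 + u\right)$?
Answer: $533967747840$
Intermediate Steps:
$T = -3054829$ ($T = -2 - 3054827 = -3054829$)
$u = 228484$ ($u = \left(223 - 701\right)^{2} = \left(-478\right)^{2} = 228484$)
$\left(-2544665 + T\right) \left(-323844 + u\right) = \left(-2544665 - 3054829\right) \left(-323844 + 228484\right) = \left(-5599494\right) \left(-95360\right) = 533967747840$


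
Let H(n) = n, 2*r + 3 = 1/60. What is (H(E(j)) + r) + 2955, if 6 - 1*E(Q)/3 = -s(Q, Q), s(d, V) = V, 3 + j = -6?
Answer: 353341/120 ≈ 2944.5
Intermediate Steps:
j = -9 (j = -3 - 6 = -9)
E(Q) = 18 + 3*Q (E(Q) = 18 - (-3)*Q = 18 + 3*Q)
r = -179/120 (r = -3/2 + (½)/60 = -3/2 + (½)*(1/60) = -3/2 + 1/120 = -179/120 ≈ -1.4917)
(H(E(j)) + r) + 2955 = ((18 + 3*(-9)) - 179/120) + 2955 = ((18 - 27) - 179/120) + 2955 = (-9 - 179/120) + 2955 = -1259/120 + 2955 = 353341/120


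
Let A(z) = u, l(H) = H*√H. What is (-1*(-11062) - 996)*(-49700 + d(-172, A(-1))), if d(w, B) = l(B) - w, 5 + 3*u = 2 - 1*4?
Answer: -498548848 - 70462*I*√21/9 ≈ -4.9855e+8 - 35878.0*I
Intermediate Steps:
l(H) = H^(3/2)
u = -7/3 (u = -5/3 + (2 - 1*4)/3 = -5/3 + (2 - 4)/3 = -5/3 + (⅓)*(-2) = -5/3 - ⅔ = -7/3 ≈ -2.3333)
A(z) = -7/3
d(w, B) = B^(3/2) - w
(-1*(-11062) - 996)*(-49700 + d(-172, A(-1))) = (-1*(-11062) - 996)*(-49700 + ((-7/3)^(3/2) - 1*(-172))) = (11062 - 996)*(-49700 + (-7*I*√21/9 + 172)) = 10066*(-49700 + (172 - 7*I*√21/9)) = 10066*(-49528 - 7*I*√21/9) = -498548848 - 70462*I*√21/9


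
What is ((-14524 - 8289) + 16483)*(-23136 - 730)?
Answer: 151071780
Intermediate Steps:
((-14524 - 8289) + 16483)*(-23136 - 730) = (-22813 + 16483)*(-23866) = -6330*(-23866) = 151071780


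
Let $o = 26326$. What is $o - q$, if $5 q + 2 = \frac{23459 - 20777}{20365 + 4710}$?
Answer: $\frac{3300669718}{125375} \approx 26326.0$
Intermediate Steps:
$q = - \frac{47468}{125375}$ ($q = - \frac{2}{5} + \frac{\left(23459 - 20777\right) \frac{1}{20365 + 4710}}{5} = - \frac{2}{5} + \frac{2682 \cdot \frac{1}{25075}}{5} = - \frac{2}{5} + \frac{1}{5} \cdot \frac{2682}{25075} = - \frac{2}{5} + \frac{2682}{125375} = - \frac{47468}{125375} \approx -0.37861$)
$o - q = 26326 - - \frac{47468}{125375} = 26326 + \frac{47468}{125375} = \frac{3300669718}{125375}$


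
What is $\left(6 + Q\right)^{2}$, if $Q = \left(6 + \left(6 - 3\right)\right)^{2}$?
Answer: $7569$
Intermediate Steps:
$Q = 81$ ($Q = \left(6 + \left(6 - 3\right)\right)^{2} = \left(6 + 3\right)^{2} = 9^{2} = 81$)
$\left(6 + Q\right)^{2} = \left(6 + 81\right)^{2} = 87^{2} = 7569$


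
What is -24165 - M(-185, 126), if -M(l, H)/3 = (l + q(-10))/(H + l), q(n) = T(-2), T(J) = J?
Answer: -1425174/59 ≈ -24156.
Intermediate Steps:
q(n) = -2
M(l, H) = -3*(-2 + l)/(H + l) (M(l, H) = -3*(l - 2)/(H + l) = -3*(-2 + l)/(H + l))
-24165 - M(-185, 126) = -24165 - 3*(2 - 1*(-185))/(126 - 185) = -24165 - 3*(2 + 185)/(-59) = -24165 - 3*(-1)*187/59 = -24165 - 1*(-561/59) = -24165 + 561/59 = -1425174/59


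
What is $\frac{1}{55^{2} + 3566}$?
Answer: $\frac{1}{6591} \approx 0.00015172$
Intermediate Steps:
$\frac{1}{55^{2} + 3566} = \frac{1}{3025 + 3566} = \frac{1}{6591}$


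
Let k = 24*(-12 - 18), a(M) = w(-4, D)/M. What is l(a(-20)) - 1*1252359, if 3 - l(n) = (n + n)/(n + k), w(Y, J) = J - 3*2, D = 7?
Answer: -18035178758/14401 ≈ -1.2524e+6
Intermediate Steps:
w(Y, J) = -6 + J (w(Y, J) = J - 6 = -6 + J)
a(M) = 1/M (a(M) = (-6 + 7)/M = 1/M)
k = -720 (k = 24*(-30) = -720)
l(n) = 3 - 2*n/(-720 + n) (l(n) = 3 - (n + n)/(n - 720) = 3 - 2*n/(-720 + n))
l(a(-20)) - 1*1252359 = (-2160 + 1/(-20))/(-720 + 1/(-20)) - 1*1252359 = (-2160 - 1/20)/(-720 - 1/20) - 1252359 = -43201/20/(-14401/20) - 1252359 = -20/14401*(-43201/20) - 1252359 = 43201/14401 - 1252359 = -18035178758/14401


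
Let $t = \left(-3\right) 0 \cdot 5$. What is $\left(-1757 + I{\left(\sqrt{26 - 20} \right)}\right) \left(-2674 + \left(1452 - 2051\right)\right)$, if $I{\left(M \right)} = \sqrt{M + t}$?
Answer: $5750661 - 3273 \sqrt[4]{6} \approx 5.7455 \cdot 10^{6}$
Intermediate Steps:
$t = 0$ ($t = 0 \cdot 5 = 0$)
$I{\left(M \right)} = \sqrt{M}$ ($I{\left(M \right)} = \sqrt{M + 0} = \sqrt{M}$)
$\left(-1757 + I{\left(\sqrt{26 - 20} \right)}\right) \left(-2674 + \left(1452 - 2051\right)\right) = \left(-1757 + \sqrt{\sqrt{26 - 20}}\right) \left(-2674 + \left(1452 - 2051\right)\right) = \left(-1757 + \sqrt{\sqrt{6}}\right) \left(-2674 - 599\right) = \left(-1757 + \sqrt[4]{6}\right) \left(-3273\right) = 5750661 - 3273 \sqrt[4]{6}$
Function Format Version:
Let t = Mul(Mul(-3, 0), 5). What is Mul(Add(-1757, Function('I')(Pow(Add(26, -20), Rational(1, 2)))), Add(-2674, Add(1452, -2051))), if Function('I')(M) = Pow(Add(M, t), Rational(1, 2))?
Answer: Add(5750661, Mul(-3273, Pow(6, Rational(1, 4)))) ≈ 5.7455e+6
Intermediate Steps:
t = 0 (t = Mul(0, 5) = 0)
Function('I')(M) = Pow(M, Rational(1, 2)) (Function('I')(M) = Pow(Add(M, 0), Rational(1, 2)) = Pow(M, Rational(1, 2)))
Mul(Add(-1757, Function('I')(Pow(Add(26, -20), Rational(1, 2)))), Add(-2674, Add(1452, -2051))) = Mul(Add(-1757, Pow(Pow(Add(26, -20), Rational(1, 2)), Rational(1, 2))), Add(-2674, Add(1452, -2051))) = Mul(Add(-1757, Pow(Pow(6, Rational(1, 2)), Rational(1, 2))), Add(-2674, -599)) = Mul(Add(-1757, Pow(6, Rational(1, 4))), -3273) = Add(5750661, Mul(-3273, Pow(6, Rational(1, 4))))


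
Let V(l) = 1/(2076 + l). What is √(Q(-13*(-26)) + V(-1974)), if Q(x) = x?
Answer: √3516654/102 ≈ 18.385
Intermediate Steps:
√(Q(-13*(-26)) + V(-1974)) = √(-13*(-26) + 1/(2076 - 1974)) = √(338 + 1/102) = √(34477/102) = √3516654/102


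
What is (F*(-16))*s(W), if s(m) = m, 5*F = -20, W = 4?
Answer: 256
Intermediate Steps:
F = -4 (F = (⅕)*(-20) = -4)
(F*(-16))*s(W) = -4*(-16)*4 = 64*4 = 256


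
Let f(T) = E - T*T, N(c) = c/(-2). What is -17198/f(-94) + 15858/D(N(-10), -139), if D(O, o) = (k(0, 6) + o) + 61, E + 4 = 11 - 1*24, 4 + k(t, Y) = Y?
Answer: -69541913/336414 ≈ -206.72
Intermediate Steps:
k(t, Y) = -4 + Y
N(c) = -c/2 (N(c) = c*(-½) = -c/2)
E = -17 (E = -4 + (11 - 1*24) = -4 + (11 - 24) = -4 - 13 = -17)
f(T) = -17 - T² (f(T) = -17 - T*T = -17 - T²)
D(O, o) = 63 + o (D(O, o) = ((-4 + 6) + o) + 61 = (2 + o) + 61 = 63 + o)
-17198/f(-94) + 15858/D(N(-10), -139) = -17198/(-17 - 1*(-94)²) + 15858/(63 - 139) = -17198/(-17 - 1*8836) + 15858/(-76) = -17198/(-17 - 8836) + 15858*(-1/76) = -17198/(-8853) - 7929/38 = -17198*(-1/8853) - 7929/38 = 17198/8853 - 7929/38 = -69541913/336414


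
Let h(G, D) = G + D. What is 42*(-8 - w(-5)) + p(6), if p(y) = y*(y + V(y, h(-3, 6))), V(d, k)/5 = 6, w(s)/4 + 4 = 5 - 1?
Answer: -120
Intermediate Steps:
h(G, D) = D + G
w(s) = 0 (w(s) = -16 + 4*(5 - 1) = -16 + 4*4 = -16 + 16 = 0)
V(d, k) = 30 (V(d, k) = 5*6 = 30)
p(y) = y*(30 + y) (p(y) = y*(y + 30) = y*(30 + y))
42*(-8 - w(-5)) + p(6) = 42*(-8 - 1*0) + 6*(30 + 6) = 42*(-8 + 0) + 6*36 = 42*(-8) + 216 = -336 + 216 = -120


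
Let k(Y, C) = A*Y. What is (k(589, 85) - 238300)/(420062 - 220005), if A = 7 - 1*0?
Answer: -234177/200057 ≈ -1.1706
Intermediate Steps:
A = 7 (A = 7 + 0 = 7)
k(Y, C) = 7*Y
(k(589, 85) - 238300)/(420062 - 220005) = (7*589 - 238300)/(420062 - 220005) = (4123 - 238300)/200057 = -234177*1/200057 = -234177/200057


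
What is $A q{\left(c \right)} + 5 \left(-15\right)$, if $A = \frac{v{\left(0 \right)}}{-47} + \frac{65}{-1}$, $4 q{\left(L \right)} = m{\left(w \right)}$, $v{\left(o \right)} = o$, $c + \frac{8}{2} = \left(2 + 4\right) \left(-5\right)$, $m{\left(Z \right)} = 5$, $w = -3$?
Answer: $- \frac{625}{4} \approx -156.25$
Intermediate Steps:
$c = -34$ ($c = -4 + \left(2 + 4\right) \left(-5\right) = -4 + 6 \left(-5\right) = -4 - 30 = -34$)
$q{\left(L \right)} = \frac{5}{4}$ ($q{\left(L \right)} = \frac{1}{4} \cdot 5 = \frac{5}{4}$)
$A = -65$ ($A = \frac{0}{-47} + \frac{65}{-1} = 0 \left(- \frac{1}{47}\right) + 65 \left(-1\right) = 0 - 65 = -65$)
$A q{\left(c \right)} + 5 \left(-15\right) = \left(-65\right) \frac{5}{4} + 5 \left(-15\right) = - \frac{325}{4} - 75 = - \frac{625}{4}$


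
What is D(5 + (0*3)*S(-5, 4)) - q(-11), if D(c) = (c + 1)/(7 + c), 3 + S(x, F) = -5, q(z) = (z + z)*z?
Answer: -483/2 ≈ -241.50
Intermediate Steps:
q(z) = 2*z² (q(z) = (2*z)*z = 2*z²)
S(x, F) = -8 (S(x, F) = -3 - 5 = -8)
D(c) = (1 + c)/(7 + c)
D(5 + (0*3)*S(-5, 4)) - q(-11) = (1 + (5 + (0*3)*(-8)))/(7 + (5 + (0*3)*(-8))) - 2*(-11)² = (1 + (5 + 0*(-8)))/(7 + (5 + 0*(-8))) - 2*121 = (1 + (5 + 0))/(7 + (5 + 0)) - 1*242 = (1 + 5)/(7 + 5) - 242 = 6/12 - 242 = (1/12)*6 - 242 = ½ - 242 = -483/2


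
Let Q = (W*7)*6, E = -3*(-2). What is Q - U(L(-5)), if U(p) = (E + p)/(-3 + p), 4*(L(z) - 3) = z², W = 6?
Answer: 6239/25 ≈ 249.56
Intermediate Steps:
E = 6
L(z) = 3 + z²/4
U(p) = (6 + p)/(-3 + p)
Q = 252 (Q = (6*7)*6 = 42*6 = 252)
Q - U(L(-5)) = 252 - (6 + (3 + (¼)*(-5)²))/(-3 + (3 + (¼)*(-5)²)) = 252 - (6 + (3 + (¼)*25))/(-3 + (3 + (¼)*25)) = 252 - (6 + (3 + 25/4))/(-3 + (3 + 25/4)) = 252 - (6 + 37/4)/(-3 + 37/4) = 252 - 61/(25/4*4) = 252 - 4*61/(25*4) = 252 - 1*61/25 = 252 - 61/25 = 6239/25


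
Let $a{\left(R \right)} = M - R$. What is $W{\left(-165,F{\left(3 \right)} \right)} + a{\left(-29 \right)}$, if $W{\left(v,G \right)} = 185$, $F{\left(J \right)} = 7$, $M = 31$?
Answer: $245$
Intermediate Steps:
$a{\left(R \right)} = 31 - R$
$W{\left(-165,F{\left(3 \right)} \right)} + a{\left(-29 \right)} = 185 + \left(31 - -29\right) = 185 + \left(31 + 29\right) = 185 + 60 = 245$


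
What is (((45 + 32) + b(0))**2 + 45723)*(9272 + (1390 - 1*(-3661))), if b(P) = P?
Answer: 739811596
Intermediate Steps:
(((45 + 32) + b(0))**2 + 45723)*(9272 + (1390 - 1*(-3661))) = (((45 + 32) + 0)**2 + 45723)*(9272 + (1390 - 1*(-3661))) = ((77 + 0)**2 + 45723)*(9272 + (1390 + 3661)) = (77**2 + 45723)*(9272 + 5051) = (5929 + 45723)*14323 = 51652*14323 = 739811596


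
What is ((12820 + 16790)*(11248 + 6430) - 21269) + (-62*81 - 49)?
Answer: 523419240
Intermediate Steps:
((12820 + 16790)*(11248 + 6430) - 21269) + (-62*81 - 49) = (29610*17678 - 21269) + (-5022 - 49) = (523445580 - 21269) - 5071 = 523424311 - 5071 = 523419240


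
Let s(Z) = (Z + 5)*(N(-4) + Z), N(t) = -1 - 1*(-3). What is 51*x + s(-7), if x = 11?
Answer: 571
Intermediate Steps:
N(t) = 2 (N(t) = -1 + 3 = 2)
s(Z) = (2 + Z)*(5 + Z) (s(Z) = (Z + 5)*(2 + Z) = (5 + Z)*(2 + Z) = (2 + Z)*(5 + Z))
51*x + s(-7) = 51*11 + (10 + (-7)**2 + 7*(-7)) = 561 + (10 + 49 - 49) = 561 + 10 = 571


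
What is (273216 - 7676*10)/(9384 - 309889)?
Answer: -196456/300505 ≈ -0.65375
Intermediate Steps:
(273216 - 7676*10)/(9384 - 309889) = (273216 - 76760)/(-300505) = 196456*(-1/300505) = -196456/300505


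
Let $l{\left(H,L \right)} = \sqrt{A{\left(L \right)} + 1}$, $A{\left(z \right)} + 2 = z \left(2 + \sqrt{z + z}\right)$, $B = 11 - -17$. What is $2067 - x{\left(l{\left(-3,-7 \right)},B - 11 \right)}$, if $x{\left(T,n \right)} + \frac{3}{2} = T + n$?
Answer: $\frac{4103}{2} - \sqrt{-15 - 7 i \sqrt{14}} \approx 2048.7 + 4.753 i$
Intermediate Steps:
$B = 28$ ($B = 11 + 17 = 28$)
$A{\left(z \right)} = -2 + z \left(2 + \sqrt{2} \sqrt{z}\right)$ ($A{\left(z \right)} = -2 + z \left(2 + \sqrt{z + z}\right) = -2 + z \left(2 + \sqrt{2 z}\right) = -2 + z \left(2 + \sqrt{2} \sqrt{z}\right)$)
$l{\left(H,L \right)} = \sqrt{-1 + 2 L + \sqrt{2} L^{\frac{3}{2}}}$ ($l{\left(H,L \right)} = \sqrt{\left(-2 + 2 L + \sqrt{2} L^{\frac{3}{2}}\right) + 1} = \sqrt{-1 + 2 L + \sqrt{2} L^{\frac{3}{2}}}$)
$x{\left(T,n \right)} = - \frac{3}{2} + T + n$ ($x{\left(T,n \right)} = - \frac{3}{2} + \left(T + n\right) = - \frac{3}{2} + T + n$)
$2067 - x{\left(l{\left(-3,-7 \right)},B - 11 \right)} = 2067 - \left(- \frac{3}{2} + \sqrt{-1 + 2 \left(-7\right) + \sqrt{2} \left(-7\right)^{\frac{3}{2}}} + \left(28 - 11\right)\right) = 2067 - \left(- \frac{3}{2} + \sqrt{-1 - 14 + \sqrt{2} \left(- 7 i \sqrt{7}\right)} + \left(28 - 11\right)\right) = 2067 - \left(- \frac{3}{2} + \sqrt{-1 - 14 - 7 i \sqrt{14}} + 17\right) = 2067 - \left(- \frac{3}{2} + \sqrt{-15 - 7 i \sqrt{14}} + 17\right) = 2067 - \left(\frac{31}{2} + \sqrt{-15 - 7 i \sqrt{14}}\right) = \frac{4103}{2} - \sqrt{-15 - 7 i \sqrt{14}}$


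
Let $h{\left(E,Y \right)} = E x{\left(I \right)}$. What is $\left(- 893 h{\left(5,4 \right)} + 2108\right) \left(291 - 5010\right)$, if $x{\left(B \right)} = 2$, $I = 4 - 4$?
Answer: $32193018$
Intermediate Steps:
$I = 0$
$h{\left(E,Y \right)} = 2 E$ ($h{\left(E,Y \right)} = E 2 = 2 E$)
$\left(- 893 h{\left(5,4 \right)} + 2108\right) \left(291 - 5010\right) = \left(- 893 \cdot 2 \cdot 5 + 2108\right) \left(291 - 5010\right) = \left(\left(-893\right) 10 + 2108\right) \left(-4719\right) = \left(-8930 + 2108\right) \left(-4719\right) = \left(-6822\right) \left(-4719\right) = 32193018$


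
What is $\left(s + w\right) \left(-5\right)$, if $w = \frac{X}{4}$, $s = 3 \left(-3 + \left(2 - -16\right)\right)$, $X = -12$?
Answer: $-210$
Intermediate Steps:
$s = 45$ ($s = 3 \left(-3 + \left(2 + 16\right)\right) = 3 \left(-3 + 18\right) = 3 \cdot 15 = 45$)
$w = -3$ ($w = - \frac{12}{4} = \left(-12\right) \frac{1}{4} = -3$)
$\left(s + w\right) \left(-5\right) = \left(45 - 3\right) \left(-5\right) = 42 \left(-5\right) = -210$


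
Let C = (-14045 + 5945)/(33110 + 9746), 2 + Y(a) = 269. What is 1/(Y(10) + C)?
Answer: 10714/2858613 ≈ 0.0037480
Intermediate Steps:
Y(a) = 267 (Y(a) = -2 + 269 = 267)
C = -2025/10714 (C = -8100/42856 = -8100*1/42856 = -2025/10714 ≈ -0.18901)
1/(Y(10) + C) = 1/(267 - 2025/10714) = 1/(2858613/10714) = 10714/2858613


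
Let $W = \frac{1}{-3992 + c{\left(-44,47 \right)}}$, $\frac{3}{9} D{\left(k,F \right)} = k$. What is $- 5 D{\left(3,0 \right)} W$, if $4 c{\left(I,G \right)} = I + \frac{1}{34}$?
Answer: $\frac{2040}{181469} \approx 0.011242$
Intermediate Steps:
$D{\left(k,F \right)} = 3 k$
$c{\left(I,G \right)} = \frac{1}{136} + \frac{I}{4}$ ($c{\left(I,G \right)} = \frac{I + \frac{1}{34}}{4} = \frac{\frac{1}{34} + I}{4} = \frac{1}{136} + \frac{I}{4}$)
$W = - \frac{136}{544407}$ ($W = \frac{1}{-3992 + \left(\frac{1}{136} + \frac{1}{4} \left(-44\right)\right)} = \frac{1}{-3992 + \left(\frac{1}{136} - 11\right)} = \frac{1}{-3992 - \frac{1495}{136}} = \frac{1}{- \frac{544407}{136}} = - \frac{136}{544407} \approx -0.00024981$)
$- 5 D{\left(3,0 \right)} W = - 5 \cdot 3 \cdot 3 \left(- \frac{136}{544407}\right) = \left(-5\right) 9 \left(- \frac{136}{544407}\right) = \left(-45\right) \left(- \frac{136}{544407}\right) = \frac{2040}{181469}$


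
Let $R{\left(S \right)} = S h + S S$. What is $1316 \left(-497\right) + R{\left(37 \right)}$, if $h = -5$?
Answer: $-652868$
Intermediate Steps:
$R{\left(S \right)} = S^{2} - 5 S$ ($R{\left(S \right)} = S \left(-5\right) + S S = - 5 S + S^{2} = S^{2} - 5 S$)
$1316 \left(-497\right) + R{\left(37 \right)} = 1316 \left(-497\right) + 37 \left(-5 + 37\right) = -654052 + 37 \cdot 32 = -654052 + 1184 = -652868$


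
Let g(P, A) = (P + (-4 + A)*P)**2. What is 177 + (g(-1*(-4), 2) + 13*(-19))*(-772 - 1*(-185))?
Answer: 135774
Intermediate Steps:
g(P, A) = (P + P*(-4 + A))**2
177 + (g(-1*(-4), 2) + 13*(-19))*(-772 - 1*(-185)) = 177 + ((-1*(-4))**2*(-3 + 2)**2 + 13*(-19))*(-772 - 1*(-185)) = 177 + (4**2*(-1)**2 - 247)*(-772 + 185) = 177 + (16*1 - 247)*(-587) = 177 + (16 - 247)*(-587) = 177 - 231*(-587) = 177 + 135597 = 135774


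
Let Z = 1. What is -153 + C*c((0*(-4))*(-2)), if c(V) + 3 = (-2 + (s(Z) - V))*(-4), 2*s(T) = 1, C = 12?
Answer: -117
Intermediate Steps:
s(T) = ½ (s(T) = (½)*1 = ½)
c(V) = 3 + 4*V (c(V) = -3 + (-2 + (½ - V))*(-4) = -3 + (-3/2 - V)*(-4) = -3 + (6 + 4*V) = 3 + 4*V)
-153 + C*c((0*(-4))*(-2)) = -153 + 12*(3 + 4*((0*(-4))*(-2))) = -153 + 12*(3 + 4*(0*(-2))) = -153 + 12*(3 + 4*0) = -153 + 12*(3 + 0) = -153 + 12*3 = -153 + 36 = -117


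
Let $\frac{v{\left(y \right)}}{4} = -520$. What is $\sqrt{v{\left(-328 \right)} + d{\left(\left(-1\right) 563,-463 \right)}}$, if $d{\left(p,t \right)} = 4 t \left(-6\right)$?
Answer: $2 \sqrt{2258} \approx 95.037$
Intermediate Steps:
$d{\left(p,t \right)} = - 24 t$
$v{\left(y \right)} = -2080$ ($v{\left(y \right)} = 4 \left(-520\right) = -2080$)
$\sqrt{v{\left(-328 \right)} + d{\left(\left(-1\right) 563,-463 \right)}} = \sqrt{-2080 - -11112} = \sqrt{-2080 + 11112} = \sqrt{9032} = 2 \sqrt{2258}$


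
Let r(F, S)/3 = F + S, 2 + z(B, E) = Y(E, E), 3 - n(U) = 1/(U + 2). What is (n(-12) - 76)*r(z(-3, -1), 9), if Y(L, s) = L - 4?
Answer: -2187/5 ≈ -437.40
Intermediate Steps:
n(U) = 3 - 1/(2 + U) (n(U) = 3 - 1/(U + 2) = 3 - 1/(2 + U))
Y(L, s) = -4 + L
z(B, E) = -6 + E (z(B, E) = -2 + (-4 + E) = -6 + E)
r(F, S) = 3*F + 3*S (r(F, S) = 3*(F + S) = 3*F + 3*S)
(n(-12) - 76)*r(z(-3, -1), 9) = ((5 + 3*(-12))/(2 - 12) - 76)*(3*(-6 - 1) + 3*9) = ((5 - 36)/(-10) - 76)*(3*(-7) + 27) = (-1/10*(-31) - 76)*(-21 + 27) = (31/10 - 76)*6 = -729/10*6 = -2187/5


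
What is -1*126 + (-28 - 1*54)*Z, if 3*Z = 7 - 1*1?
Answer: -290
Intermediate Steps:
Z = 2 (Z = (7 - 1*1)/3 = (7 - 1)/3 = (1/3)*6 = 2)
-1*126 + (-28 - 1*54)*Z = -1*126 + (-28 - 1*54)*2 = -126 + (-28 - 54)*2 = -126 - 82*2 = -126 - 164 = -290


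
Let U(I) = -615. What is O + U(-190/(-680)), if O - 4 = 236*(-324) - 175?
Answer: -77250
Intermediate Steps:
O = -76635 (O = 4 + (236*(-324) - 175) = 4 + (-76464 - 175) = 4 - 76639 = -76635)
O + U(-190/(-680)) = -76635 - 615 = -77250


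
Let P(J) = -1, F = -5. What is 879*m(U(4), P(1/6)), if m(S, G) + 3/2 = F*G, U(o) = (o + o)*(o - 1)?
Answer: 6153/2 ≈ 3076.5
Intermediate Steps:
U(o) = 2*o*(-1 + o) (U(o) = (2*o)*(-1 + o) = 2*o*(-1 + o))
m(S, G) = -3/2 - 5*G
879*m(U(4), P(1/6)) = 879*(-3/2 - 5*(-1)) = 879*(-3/2 + 5) = 879*(7/2) = 6153/2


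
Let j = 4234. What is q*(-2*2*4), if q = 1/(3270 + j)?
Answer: -1/469 ≈ -0.0021322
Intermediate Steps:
q = 1/7504 (q = 1/(3270 + 4234) = 1/7504 ≈ 0.00013326)
q*(-2*2*4) = (-2*2*4)/7504 = (-4*4)/7504 = (1/7504)*(-16) = -1/469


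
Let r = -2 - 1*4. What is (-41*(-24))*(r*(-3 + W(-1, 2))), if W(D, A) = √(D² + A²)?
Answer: 17712 - 5904*√5 ≈ 4510.3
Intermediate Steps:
r = -6 (r = -2 - 4 = -6)
W(D, A) = √(A² + D²)
(-41*(-24))*(r*(-3 + W(-1, 2))) = (-41*(-24))*(-6*(-3 + √(2² + (-1)²))) = 984*(-6*(-3 + √(4 + 1))) = 984*(-6*(-3 + √5)) = 984*(18 - 6*√5) = 17712 - 5904*√5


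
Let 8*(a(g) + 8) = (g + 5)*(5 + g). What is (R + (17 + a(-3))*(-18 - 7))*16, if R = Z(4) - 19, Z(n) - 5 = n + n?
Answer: -3896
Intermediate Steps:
a(g) = -8 + (5 + g)²/8 (a(g) = -8 + ((g + 5)*(5 + g))/8 = -8 + ((5 + g)*(5 + g))/8 = -8 + (5 + g)²/8)
Z(n) = 5 + 2*n (Z(n) = 5 + (n + n) = 5 + 2*n)
R = -6 (R = (5 + 2*4) - 19 = (5 + 8) - 19 = 13 - 19 = -6)
(R + (17 + a(-3))*(-18 - 7))*16 = (-6 + (17 + (-8 + (5 - 3)²/8))*(-18 - 7))*16 = (-6 + (17 + (-8 + (⅛)*2²))*(-25))*16 = (-6 + (17 + (-8 + (⅛)*4))*(-25))*16 = (-6 + (17 + (-8 + ½))*(-25))*16 = (-6 + (17 - 15/2)*(-25))*16 = (-6 + (19/2)*(-25))*16 = (-6 - 475/2)*16 = -487/2*16 = -3896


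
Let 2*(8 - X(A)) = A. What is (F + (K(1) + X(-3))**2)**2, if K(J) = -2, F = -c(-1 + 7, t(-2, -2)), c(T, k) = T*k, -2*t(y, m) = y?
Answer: 40401/16 ≈ 2525.1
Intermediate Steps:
t(y, m) = -y/2
F = -6 (F = -(-1 + 7)*(-1/2*(-2)) = -6 ≈ -6.0000)
X(A) = 8 - A/2
(F + (K(1) + X(-3))**2)**2 = (-6 + (-2 + (8 - 1/2*(-3)))**2)**2 = (-6 + (-2 + (8 + 3/2))**2)**2 = (-6 + (-2 + 19/2)**2)**2 = (-6 + (15/2)**2)**2 = (-6 + 225/4)**2 = (201/4)**2 = 40401/16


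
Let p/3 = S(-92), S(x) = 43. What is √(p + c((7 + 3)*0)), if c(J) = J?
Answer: √129 ≈ 11.358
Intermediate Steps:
p = 129 (p = 3*43 = 129)
√(p + c((7 + 3)*0)) = √(129 + (7 + 3)*0) = √(129 + 10*0) = √(129 + 0) = √129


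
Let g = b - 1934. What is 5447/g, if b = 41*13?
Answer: -5447/1401 ≈ -3.8879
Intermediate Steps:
b = 533
g = -1401 (g = 533 - 1934 = -1401)
5447/g = 5447/(-1401) = 5447*(-1/1401) = -5447/1401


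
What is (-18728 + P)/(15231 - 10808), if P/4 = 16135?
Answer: 45812/4423 ≈ 10.358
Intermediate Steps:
P = 64540 (P = 4*16135 = 64540)
(-18728 + P)/(15231 - 10808) = (-18728 + 64540)/(15231 - 10808) = 45812/4423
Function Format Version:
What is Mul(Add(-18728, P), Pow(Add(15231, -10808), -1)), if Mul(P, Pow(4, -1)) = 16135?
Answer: Rational(45812, 4423) ≈ 10.358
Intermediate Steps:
P = 64540 (P = Mul(4, 16135) = 64540)
Mul(Add(-18728, P), Pow(Add(15231, -10808), -1)) = Mul(Add(-18728, 64540), Pow(Add(15231, -10808), -1)) = Mul(45812, Pow(4423, -1)) = Mul(45812, Rational(1, 4423)) = Rational(45812, 4423)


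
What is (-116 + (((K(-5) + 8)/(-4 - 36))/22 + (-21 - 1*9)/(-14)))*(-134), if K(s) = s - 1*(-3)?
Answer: 23496967/1540 ≈ 15258.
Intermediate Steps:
K(s) = 3 + s (K(s) = s + 3 = 3 + s)
(-116 + (((K(-5) + 8)/(-4 - 36))/22 + (-21 - 1*9)/(-14)))*(-134) = (-116 + ((((3 - 5) + 8)/(-4 - 36))/22 + (-21 - 1*9)/(-14)))*(-134) = (-116 + (((-2 + 8)/(-40))*(1/22) + (-21 - 9)*(-1/14)))*(-134) = (-116 + ((6*(-1/40))*(1/22) - 30*(-1/14)))*(-134) = (-116 + (-3/20*1/22 + 15/7))*(-134) = (-116 + (-3/440 + 15/7))*(-134) = (-116 + 6579/3080)*(-134) = -350701/3080*(-134) = 23496967/1540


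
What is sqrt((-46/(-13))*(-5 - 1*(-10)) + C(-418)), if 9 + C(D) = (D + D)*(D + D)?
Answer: 3*sqrt(13123877)/13 ≈ 836.00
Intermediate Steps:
C(D) = -9 + 4*D**2 (C(D) = -9 + (D + D)*(D + D) = -9 + (2*D)*(2*D) = -9 + 4*D**2)
sqrt((-46/(-13))*(-5 - 1*(-10)) + C(-418)) = sqrt((-46/(-13))*(-5 - 1*(-10)) + (-9 + 4*(-418)**2)) = sqrt((-46*(-1/13))*(-5 + 10) + (-9 + 4*174724)) = sqrt((46/13)*5 + (-9 + 698896)) = sqrt(230/13 + 698887) = sqrt(9085761/13) = 3*sqrt(13123877)/13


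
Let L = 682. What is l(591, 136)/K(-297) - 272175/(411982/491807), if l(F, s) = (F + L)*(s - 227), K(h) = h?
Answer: -39707973125999/122358654 ≈ -3.2452e+5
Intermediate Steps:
l(F, s) = (-227 + s)*(682 + F) (l(F, s) = (F + 682)*(s - 227) = (682 + F)*(-227 + s) = (-227 + s)*(682 + F))
l(591, 136)/K(-297) - 272175/(411982/491807) = (-154814 - 227*591 + 682*136 + 591*136)/(-297) - 272175/(411982/491807) = (-154814 - 134157 + 92752 + 80376)*(-1/297) - 272175/(411982*(1/491807)) = -115843*(-1/297) - 272175/411982/491807 = 115843/297 - 272175*491807/411982 = 115843/297 - 133857570225/411982 = -39707973125999/122358654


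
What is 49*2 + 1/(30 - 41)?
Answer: 1077/11 ≈ 97.909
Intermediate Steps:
49*2 + 1/(30 - 41) = 98 + 1/(-11) = 98 - 1/11 = 1077/11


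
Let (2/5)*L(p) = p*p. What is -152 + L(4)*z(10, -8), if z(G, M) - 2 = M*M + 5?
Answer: 2688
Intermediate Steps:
z(G, M) = 7 + M² (z(G, M) = 2 + (M*M + 5) = 2 + (M² + 5) = 2 + (5 + M²) = 7 + M²)
L(p) = 5*p²/2 (L(p) = 5*(p*p)/2 = 5*p²/2)
-152 + L(4)*z(10, -8) = -152 + ((5/2)*4²)*(7 + (-8)²) = -152 + ((5/2)*16)*(7 + 64) = -152 + 40*71 = -152 + 2840 = 2688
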